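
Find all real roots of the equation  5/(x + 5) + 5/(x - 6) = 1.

Multiply both sides by (x + 5)(x - 6):
5(x - 6) + 5(x + 5) = (x + 5)(x - 6).
Expand and collect terms: x² - 11x - 25 = 0.
By the quadratic formula, x = (11 ± √221) / 2, so x ≈ 12.933 or x ≈ -1.933.
Neither value makes a denominator zero (x ≠ -5, x ≠ 6), so both are valid.

x = -1.933 or x = 12.933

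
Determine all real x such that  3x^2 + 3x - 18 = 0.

Factor: 3(x - 2)(x + 3) = 0.
So x = 2 or x = -3.

x = -3 or x = 2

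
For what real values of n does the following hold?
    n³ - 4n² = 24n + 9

n = -3 or n = -0.4051 or n = 7.4051

Rearrange: n³ - 4n² - 24n - 9 = 0.
Possible rational roots are divisors of -9. Testing n = -3 gives 0, so (n + 3) is a factor.
Divide: n³ - 4n² - 24n - 9 = (n + 3)(n² - 7n - 3).
Apply the quadratic formula to n² - 7n - 3 = 0: n = (7 ± √61)/2, i.e. n ≈ 7.4051 or n ≈ -0.4051.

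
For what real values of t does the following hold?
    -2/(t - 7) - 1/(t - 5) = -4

Multiply both sides by (t - 7)(t - 5):
-2(t - 5) - (t - 7) = -4(t - 7)(t - 5).
Expand and collect terms: -4t^2 + 51t - 157 = 0.
By the quadratic formula, t = (-51 +/- sqrt(89)) / -8, so t ~= 5.1958 or t ~= 7.5542.
Neither value makes a denominator zero (t != 7, t != 5), so both are valid.

t = 5.1958 or t = 7.5542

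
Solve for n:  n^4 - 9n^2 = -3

Let u = n^2. The equation becomes u^2 - 9u + 3 = 0.
By the quadratic formula, u = sqrt(69)/2 + 9/2 or u = 9/2 - sqrt(69)/2.
n^2 = sqrt(69)/2 + 9/2 gives n = +/-sqrt(sqrt(69)/2 + 9/2) ~= +/-2.9417.
n^2 = 9/2 - sqrt(69)/2 gives n = +/-sqrt(9/2 - sqrt(69)/2) ~= +/-0.5888.

n = -2.9417 or n = -0.5888 or n = 0.5888 or n = 2.9417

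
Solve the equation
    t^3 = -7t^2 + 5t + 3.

Rearrange: t^3 + 7t^2 - 5t - 3 = 0.
Possible rational roots are divisors of -3. Testing t = 1 gives 0, so (t - 1) is a factor.
Divide: t^3 + 7t^2 - 5t - 3 = (t - 1)(t^2 + 8t + 3).
Apply the quadratic formula to t^2 + 8t + 3 = 0: t = (-8 +/- sqrt(52))/2, i.e. t ~= -0.3944 or t ~= -7.6056.

t = -7.6056 or t = -0.3944 or t = 1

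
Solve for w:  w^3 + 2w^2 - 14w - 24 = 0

w = -4 or w = -1.6458 or w = 3.6458

Possible rational roots are divisors of -24. Testing w = -4 gives 0, so (w + 4) is a factor.
Divide: w^3 + 2w^2 - 14w - 24 = (w + 4)(w^2 - 2w - 6).
Apply the quadratic formula to w^2 - 2w - 6 = 0: w = (2 +/- sqrt(28))/2, i.e. w ~= 3.6458 or w ~= -1.6458.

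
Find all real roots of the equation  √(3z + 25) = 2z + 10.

Square both sides: 3z + 25 = (2z + 10)².
Expand and rearrange: 4z² + 37z + 75 = 0.
Solving gives z = -3 or z = -6.25.
Check each candidate in the original equation:
  z = -3: √(16) = 4, while 2z + 10 = 4 — valid.
  z = -6.25: √(6.25) = 2.5, while 2z + 10 = -2.5 — extraneous.

z = -3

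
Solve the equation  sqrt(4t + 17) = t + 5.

t = -4 or t = -2

Square both sides: 4t + 17 = (t + 5)^2.
Expand and rearrange: t^2 + 6t + 8 = 0.
Solving gives t = -2 or t = -4.
Check each candidate in the original equation:
  t = -2: sqrt(9) = 3, while t + 5 = 3 — valid.
  t = -4: sqrt(1) = 1, while t + 5 = 1 — valid.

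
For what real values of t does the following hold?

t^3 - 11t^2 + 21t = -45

t = -1.2426 or t = 5 or t = 7.2426

Rearrange: t^3 - 11t^2 + 21t + 45 = 0.
Possible rational roots are divisors of 45. Testing t = 5 gives 0, so (t - 5) is a factor.
Divide: t^3 - 11t^2 + 21t + 45 = (t - 5)(t^2 - 6t - 9).
Apply the quadratic formula to t^2 - 6t - 9 = 0: t = (6 +/- sqrt(72))/2, i.e. t ~= 7.2426 or t ~= -1.2426.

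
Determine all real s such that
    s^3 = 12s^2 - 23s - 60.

Rearrange: s^3 - 12s^2 + 23s + 60 = 0.
Possible rational roots are divisors of 60. Testing s = 5 gives 0, so (s - 5) is a factor.
Divide: s^3 - 12s^2 + 23s + 60 = (s - 5)(s^2 - 7s - 12).
Apply the quadratic formula to s^2 - 7s - 12 = 0: s = (7 +/- sqrt(97))/2, i.e. s ~= 8.4244 or s ~= -1.4244.

s = -1.4244 or s = 5 or s = 8.4244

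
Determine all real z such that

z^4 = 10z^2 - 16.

Let u = z^2. The equation becomes u^2 - 10u + 16 = 0.
Factor: (u - 8)(u - 2) = 0, so u = 8 or u = 2.
z^2 = 8 gives z = +/-2*sqrt(2) ~= +/-2.8284.
z^2 = 2 gives z = +/-sqrt(2) ~= +/-1.4142.

z = -2.8284 or z = -1.4142 or z = 1.4142 or z = 2.8284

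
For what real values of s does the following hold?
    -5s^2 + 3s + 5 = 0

Discriminant: (3)^2 - 4*(-5)*5 = 109.
Quadratic formula: s = (-3 +/- sqrt(109)) / (-10).
So s = 3/10 - sqrt(109)/10 ~= -0.744 or s = 3/10 + sqrt(109)/10 ~= 1.344.

s = -0.744 or s = 1.344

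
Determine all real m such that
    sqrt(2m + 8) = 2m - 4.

Square both sides: 2m + 8 = (2m - 4)^2.
Expand and rearrange: 4m^2 - 18m + 8 = 0.
Solving gives m = 4 or m = 0.5.
Check each candidate in the original equation:
  m = 4: sqrt(16) = 4, while 2m - 4 = 4 — valid.
  m = 0.5: sqrt(9) = 3, while 2m - 4 = -3 — extraneous.

m = 4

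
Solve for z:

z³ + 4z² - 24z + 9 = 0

Possible rational roots are divisors of 9. Testing z = 3 gives 0, so (z - 3) is a factor.
Divide: z³ + 4z² - 24z + 9 = (z - 3)(z² + 7z - 3).
Apply the quadratic formula to z² + 7z - 3 = 0: z = (-7 ± √61)/2, i.e. z ≈ 0.4051 or z ≈ -7.4051.

z = -7.4051 or z = 0.4051 or z = 3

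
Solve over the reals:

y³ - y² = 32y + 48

y = -4 or y = -1.772 or y = 6.772

Rearrange: y³ - y² - 32y - 48 = 0.
Possible rational roots are divisors of -48. Testing y = -4 gives 0, so (y + 4) is a factor.
Divide: y³ - y² - 32y - 48 = (y + 4)(y² - 5y - 12).
Apply the quadratic formula to y² - 5y - 12 = 0: y = (5 ± √73)/2, i.e. y ≈ 6.772 or y ≈ -1.772.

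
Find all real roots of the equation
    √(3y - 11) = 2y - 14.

y = 9

Square both sides: 3y - 11 = (2y - 14)².
Expand and rearrange: 4y² - 59y + 207 = 0.
Solving gives y = 9 or y = 5.75.
Check each candidate in the original equation:
  y = 9: √(16) = 4, while 2y - 14 = 4 — valid.
  y = 5.75: √(6.25) = 2.5, while 2y - 14 = -2.5 — extraneous.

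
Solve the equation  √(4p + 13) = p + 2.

Square both sides: 4p + 13 = (p + 2)².
Expand and rearrange: p² - 9 = 0.
Solving gives p = 3 or p = -3.
Check each candidate in the original equation:
  p = 3: √(25) = 5, while p + 2 = 5 — valid.
  p = -3: √(1) = 1, while p + 2 = -1 — extraneous.

p = 3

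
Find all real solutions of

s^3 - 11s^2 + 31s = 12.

s = 0.4586 or s = 4 or s = 6.5414

Rearrange: s^3 - 11s^2 + 31s - 12 = 0.
Possible rational roots are divisors of -12. Testing s = 4 gives 0, so (s - 4) is a factor.
Divide: s^3 - 11s^2 + 31s - 12 = (s - 4)(s^2 - 7s + 3).
Apply the quadratic formula to s^2 - 7s + 3 = 0: s = (7 +/- sqrt(37))/2, i.e. s ~= 6.5414 or s ~= 0.4586.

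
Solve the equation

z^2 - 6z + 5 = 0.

Factor: (z - 1)(z - 5) = 0.
So z = 1 or z = 5.

z = 1 or z = 5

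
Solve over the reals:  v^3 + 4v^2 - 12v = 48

Rearrange: v^3 + 4v^2 - 12v - 48 = 0.
Possible rational roots are divisors of -48. Testing v = -4 gives 0, so (v + 4) is a factor.
Divide: v^3 + 4v^2 - 12v - 48 = (v + 4)(v^2 - 12).
Apply the quadratic formula to v^2 - 12 = 0: v = (0 +/- sqrt(48))/2, i.e. v ~= 3.4641 or v ~= -3.4641.

v = -4 or v = -3.4641 or v = 3.4641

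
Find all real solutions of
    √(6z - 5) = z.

z = 1 or z = 5

Square both sides: 6z - 5 = (z)².
Expand and rearrange: z² - 6z + 5 = 0.
Solving gives z = 5 or z = 1.
Check each candidate in the original equation:
  z = 5: √(25) = 5, while z = 5 — valid.
  z = 1: √(1) = 1, while z = 1 — valid.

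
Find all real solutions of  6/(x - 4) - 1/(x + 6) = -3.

Multiply both sides by (x - 4)(x + 6):
6(x + 6) - (x - 4) = -3(x - 4)(x + 6).
Expand and collect terms: -3x² - 11x + 32 = 0.
By the quadratic formula, x = (11 ± √505) / -6, so x ≈ -5.5787 or x ≈ 1.912.
Neither value makes a denominator zero (x ≠ 4, x ≠ -6), so both are valid.

x = -5.5787 or x = 1.912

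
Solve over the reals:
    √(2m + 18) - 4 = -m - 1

Isolate the radical: √(2m + 18) = -m + 3.
Square both sides: 2m + 18 = (-m + 3)².
Expand and rearrange: m² - 8m - 9 = 0.
Solving gives m = 9 or m = -1.
Check each candidate in the original equation:
  m = 9: √(36) = 6, while -m + 3 = -6 — extraneous.
  m = -1: √(16) = 4, while -m + 3 = 4 — valid.

m = -1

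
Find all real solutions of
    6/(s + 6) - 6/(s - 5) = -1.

s = -10.3107 or s = 9.3107

Multiply both sides by (s + 6)(s - 5):
6(s - 5) - 6(s + 6) = -(s + 6)(s - 5).
Expand and collect terms: -s² - s + 96 = 0.
By the quadratic formula, s = (1 ± √385) / -2, so s ≈ -10.3107 or s ≈ 9.3107.
Neither value makes a denominator zero (s ≠ -6, s ≠ 5), so both are valid.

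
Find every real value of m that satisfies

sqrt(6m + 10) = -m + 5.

m = 1

Square both sides: 6m + 10 = (-m + 5)^2.
Expand and rearrange: m^2 - 16m + 15 = 0.
Solving gives m = 15 or m = 1.
Check each candidate in the original equation:
  m = 15: sqrt(100) = 10, while -m + 5 = -10 — extraneous.
  m = 1: sqrt(16) = 4, while -m + 5 = 4 — valid.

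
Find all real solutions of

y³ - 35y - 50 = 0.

Possible rational roots are divisors of -50. Testing y = -5 gives 0, so (y + 5) is a factor.
Divide: y³ - 35y - 50 = (y + 5)(y² - 5y - 10).
Apply the quadratic formula to y² - 5y - 10 = 0: y = (5 ± √65)/2, i.e. y ≈ 6.5311 or y ≈ -1.5311.

y = -5 or y = -1.5311 or y = 6.5311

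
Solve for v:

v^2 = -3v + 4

v = -4 or v = 1

Bring every term to one side: v^2 + 3v - 4 = 0.
Factor: (v + 4)(v - 1) = 0.
So v = -4 or v = 1.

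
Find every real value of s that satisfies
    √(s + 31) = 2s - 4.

Square both sides: s + 31 = (2s - 4)².
Expand and rearrange: 4s² - 17s - 15 = 0.
Solving gives s = 5 or s = -0.75.
Check each candidate in the original equation:
  s = 5: √(36) = 6, while 2s - 4 = 6 — valid.
  s = -0.75: √(30.25) = 5.5, while 2s - 4 = -5.5 — extraneous.

s = 5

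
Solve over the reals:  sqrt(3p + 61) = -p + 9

Square both sides: 3p + 61 = (-p + 9)^2.
Expand and rearrange: p^2 - 21p + 20 = 0.
Solving gives p = 20 or p = 1.
Check each candidate in the original equation:
  p = 20: sqrt(121) = 11, while -p + 9 = -11 — extraneous.
  p = 1: sqrt(64) = 8, while -p + 9 = 8 — valid.

p = 1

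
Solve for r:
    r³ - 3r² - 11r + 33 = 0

r = -3.3166 or r = 3 or r = 3.3166

Possible rational roots are divisors of 33. Testing r = 3 gives 0, so (r - 3) is a factor.
Divide: r³ - 3r² - 11r + 33 = (r - 3)(r² - 11).
Apply the quadratic formula to r² - 11 = 0: r = (0 ± √44)/2, i.e. r ≈ 3.3166 or r ≈ -3.3166.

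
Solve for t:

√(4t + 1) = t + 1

Square both sides: 4t + 1 = (t + 1)².
Expand and rearrange: t² - 2t = 0.
Solving gives t = 2 or t = 0.
Check each candidate in the original equation:
  t = 2: √(9) = 3, while t + 1 = 3 — valid.
  t = 0: √(1) = 1, while t + 1 = 1 — valid.

t = 0 or t = 2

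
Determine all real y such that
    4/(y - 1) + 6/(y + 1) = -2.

Multiply both sides by (y - 1)(y + 1):
4(y + 1) + 6(y - 1) = -2(y - 1)(y + 1).
Expand and collect terms: -2y² - 10y + 4 = 0.
By the quadratic formula, y = (10 ± √132) / -4, so y ≈ -5.3723 or y ≈ 0.3723.
Neither value makes a denominator zero (y ≠ 1, y ≠ -1), so both are valid.

y = -5.3723 or y = 0.3723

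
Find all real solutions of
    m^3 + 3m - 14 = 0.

m = 2

Possible rational roots are divisors of -14. Testing m = 2 gives 0, so (m - 2) is a factor.
Divide: m^3 + 3m - 14 = (m - 2)(m^2 + 2m + 7).
The quadratic m^2 + 2m + 7 has discriminant -24 < 0, so no further real roots.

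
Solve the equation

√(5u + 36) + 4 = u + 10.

Isolate the radical: √(5u + 36) = u + 6.
Square both sides: 5u + 36 = (u + 6)².
Expand and rearrange: u² + 7u = 0.
Solving gives u = 0 or u = -7.
Check each candidate in the original equation:
  u = 0: √(36) = 6, while u + 6 = 6 — valid.
  u = -7: √(1) = 1, while u + 6 = -1 — extraneous.

u = 0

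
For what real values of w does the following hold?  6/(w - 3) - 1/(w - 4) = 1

w = 4.2679 or w = 7.7321

Multiply both sides by (w - 3)(w - 4):
6(w - 4) - (w - 3) = (w - 3)(w - 4).
Expand and collect terms: w^2 - 12w + 33 = 0.
By the quadratic formula, w = (12 +/- sqrt(12)) / 2, so w ~= 7.7321 or w ~= 4.2679.
Neither value makes a denominator zero (w != 3, w != 4), so both are valid.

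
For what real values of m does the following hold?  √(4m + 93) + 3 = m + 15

Isolate the radical: √(4m + 93) = m + 12.
Square both sides: 4m + 93 = (m + 12)².
Expand and rearrange: m² + 20m + 51 = 0.
Solving gives m = -3 or m = -17.
Check each candidate in the original equation:
  m = -3: √(81) = 9, while m + 12 = 9 — valid.
  m = -17: √(25) = 5, while m + 12 = -5 — extraneous.

m = -3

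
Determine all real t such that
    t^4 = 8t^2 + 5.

Let u = t^2. The equation becomes u^2 - 8u - 5 = 0.
By the quadratic formula, u = 4 + sqrt(21) or u = 4 - sqrt(21).
t^2 = 4 + sqrt(21) gives t = +/-sqrt(4 + sqrt(21)) ~= +/-2.9296.
t^2 = 4 - sqrt(21) < 0 has no real solution.

t = -2.9296 or t = 2.9296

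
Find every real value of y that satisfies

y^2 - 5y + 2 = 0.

y = 0.4384 or y = 4.5616

Discriminant: (-5)^2 - 4*1*2 = 17.
Quadratic formula: y = (5 +/- sqrt(17)) / 2.
So y = sqrt(17)/2 + 5/2 ~= 4.5616 or y = 5/2 - sqrt(17)/2 ~= 0.4384.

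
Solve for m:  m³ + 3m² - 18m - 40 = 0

m = -5 or m = -2 or m = 4

Possible rational roots are divisors of -40. Testing m = -5 gives 0, so (m + 5) is a factor.
Divide: m³ + 3m² - 18m - 40 = (m + 5)(m² - 2m - 8).
Factor the quadratic: m = 4 or m = -2.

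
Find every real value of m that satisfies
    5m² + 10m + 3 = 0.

Discriminant: (10)² − 4·5·3 = 40.
Quadratic formula: m = (-10 ± √40) / 10.
So m = -1 + √(10)/5 ≈ -0.3675 or m = -1 - √(10)/5 ≈ -1.6325.

m = -1.6325 or m = -0.3675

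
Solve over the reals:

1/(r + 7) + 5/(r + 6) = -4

r = -7.809 or r = -6.691

Multiply both sides by (r + 7)(r + 6):
(r + 6) + 5(r + 7) = -4(r + 7)(r + 6).
Expand and collect terms: -4r² - 58r - 209 = 0.
By the quadratic formula, r = (58 ± √20) / -8, so r ≈ -7.809 or r ≈ -6.691.
Neither value makes a denominator zero (r ≠ -7, r ≠ -6), so both are valid.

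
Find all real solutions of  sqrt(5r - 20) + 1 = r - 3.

Isolate the radical: sqrt(5r - 20) = r - 4.
Square both sides: 5r - 20 = (r - 4)^2.
Expand and rearrange: r^2 - 13r + 36 = 0.
Solving gives r = 9 or r = 4.
Check each candidate in the original equation:
  r = 9: sqrt(25) = 5, while r - 4 = 5 — valid.
  r = 4: sqrt(0) = 0, while r - 4 = 0 — valid.

r = 4 or r = 9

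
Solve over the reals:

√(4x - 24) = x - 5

Square both sides: 4x - 24 = (x - 5)².
Expand and rearrange: x² - 14x + 49 = 0.
This gives the repeated root x = 7.
Check in the original equation:
  x = 7: √(4) = 2, while x - 5 = 2 — valid.

x = 7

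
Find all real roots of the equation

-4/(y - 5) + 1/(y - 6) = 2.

Multiply both sides by (y - 5)(y - 6):
-4(y - 6) + (y - 5) = 2(y - 5)(y - 6).
Expand and collect terms: 2y² - 19y + 41 = 0.
By the quadratic formula, y = (19 ± √33) / 4, so y ≈ 6.1861 or y ≈ 3.3139.
Neither value makes a denominator zero (y ≠ 5, y ≠ 6), so both are valid.

y = 3.3139 or y = 6.1861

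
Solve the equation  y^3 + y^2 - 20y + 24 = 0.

Possible rational roots are divisors of 24. Testing y = 3 gives 0, so (y - 3) is a factor.
Divide: y^3 + y^2 - 20y + 24 = (y - 3)(y^2 + 4y - 8).
Apply the quadratic formula to y^2 + 4y - 8 = 0: y = (-4 +/- sqrt(48))/2, i.e. y ~= 1.4641 or y ~= -5.4641.

y = -5.4641 or y = 1.4641 or y = 3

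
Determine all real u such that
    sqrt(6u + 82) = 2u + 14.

Square both sides: 6u + 82 = (2u + 14)^2.
Expand and rearrange: 4u^2 + 50u + 114 = 0.
Solving gives u = -3 or u = -9.5.
Check each candidate in the original equation:
  u = -3: sqrt(64) = 8, while 2u + 14 = 8 — valid.
  u = -9.5: sqrt(25) = 5, while 2u + 14 = -5 — extraneous.

u = -3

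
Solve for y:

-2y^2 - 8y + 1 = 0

Discriminant: (-8)^2 - 4*(-2)*1 = 72.
Quadratic formula: y = (8 +/- sqrt(72)) / (-4).
So y = -3*sqrt(2)/2 - 2 ~= -4.1213 or y = -2 + 3*sqrt(2)/2 ~= 0.1213.

y = -4.1213 or y = 0.1213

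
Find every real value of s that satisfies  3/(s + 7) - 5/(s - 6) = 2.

Multiply both sides by (s + 7)(s - 6):
3(s - 6) - 5(s + 7) = 2(s + 7)(s - 6).
Expand and collect terms: 2s² + 4s - 31 = 0.
By the quadratic formula, s = (-4 ± √264) / 4, so s ≈ 3.062 or s ≈ -5.062.
Neither value makes a denominator zero (s ≠ -7, s ≠ 6), so both are valid.

s = -5.062 or s = 3.062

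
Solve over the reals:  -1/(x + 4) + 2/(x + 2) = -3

x = -3.3333 or x = -3

Multiply both sides by (x + 4)(x + 2):
-(x + 2) + 2(x + 4) = -3(x + 4)(x + 2).
Expand and collect terms: -3x² - 19x - 30 = 0.
Factor or apply the quadratic formula: x = -3.3333 or x = -3.
Neither value makes a denominator zero (x ≠ -4, x ≠ -2), so both are valid.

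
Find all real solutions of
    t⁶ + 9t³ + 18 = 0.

t = -1.8171 or t = -1.4422

Let u = t³. The equation becomes u² + 9u + 18 = 0.
Factor: (u + 6)(u + 3) = 0, so u = -6 or u = -3.
t³ = -6 gives t = -∛(6) ≈ -1.8171.
t³ = -3 gives t = -∛(3) ≈ -1.4422.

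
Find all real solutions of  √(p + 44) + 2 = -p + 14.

Isolate the radical: √(p + 44) = -p + 12.
Square both sides: p + 44 = (-p + 12)².
Expand and rearrange: p² - 25p + 100 = 0.
Solving gives p = 20 or p = 5.
Check each candidate in the original equation:
  p = 20: √(64) = 8, while -p + 12 = -8 — extraneous.
  p = 5: √(49) = 7, while -p + 12 = 7 — valid.

p = 5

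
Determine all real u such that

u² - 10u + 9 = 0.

Factor: (u - 1)(u - 9) = 0.
So u = 1 or u = 9.

u = 1 or u = 9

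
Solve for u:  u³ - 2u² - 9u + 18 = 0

u = -3 or u = 2 or u = 3

Possible rational roots are divisors of 18. Testing u = 3 gives 0, so (u - 3) is a factor.
Divide: u³ - 2u² - 9u + 18 = (u - 3)(u² + u - 6).
Factor the quadratic: u = 2 or u = -3.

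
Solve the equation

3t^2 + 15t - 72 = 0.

Factor: 3(t - 3)(t + 8) = 0.
So t = 3 or t = -8.

t = -8 or t = 3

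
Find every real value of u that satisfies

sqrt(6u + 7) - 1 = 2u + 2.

u = -1 or u = -0.5

Isolate the radical: sqrt(6u + 7) = 2u + 3.
Square both sides: 6u + 7 = (2u + 3)^2.
Expand and rearrange: 4u^2 + 6u + 2 = 0.
Solving gives u = -0.5 or u = -1.
Check each candidate in the original equation:
  u = -0.5: sqrt(4) = 2, while 2u + 3 = 2 — valid.
  u = -1: sqrt(1) = 1, while 2u + 3 = 1 — valid.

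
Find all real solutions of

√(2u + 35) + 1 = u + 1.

u = 7

Isolate the radical: √(2u + 35) = u.
Square both sides: 2u + 35 = (u)².
Expand and rearrange: u² - 2u - 35 = 0.
Solving gives u = 7 or u = -5.
Check each candidate in the original equation:
  u = 7: √(49) = 7, while u = 7 — valid.
  u = -5: √(25) = 5, while u = -5 — extraneous.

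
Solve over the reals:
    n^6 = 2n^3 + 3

Let u = n^3. The equation becomes u^2 - 2u - 3 = 0.
Factor: (u + 1)(u - 3) = 0, so u = -1 or u = 3.
n^3 = -1 gives n = -1.
n^3 = 3 gives n = (3)^(1/3) ~= 1.4422.

n = -1 or n = 1.4422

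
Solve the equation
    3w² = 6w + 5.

w = -0.633 or w = 2.633

Rearrange to standard form: 3w² - 6w - 5 = 0.
Discriminant: (-6)² − 4·3·(-5) = 96.
Quadratic formula: w = (6 ± √96) / 6.
So w = 1 + 2·√(6)/3 ≈ 2.633 or w = 1 - 2·√(6)/3 ≈ -0.633.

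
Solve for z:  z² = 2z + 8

z = -2 or z = 4

Bring every term to one side: z² - 2z - 8 = 0.
Factor: (z - 4)(z + 2) = 0.
So z = 4 or z = -2.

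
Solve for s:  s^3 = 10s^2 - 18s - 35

s = -1.1401 or s = 5 or s = 6.1401

Rearrange: s^3 - 10s^2 + 18s + 35 = 0.
Possible rational roots are divisors of 35. Testing s = 5 gives 0, so (s - 5) is a factor.
Divide: s^3 - 10s^2 + 18s + 35 = (s - 5)(s^2 - 5s - 7).
Apply the quadratic formula to s^2 - 5s - 7 = 0: s = (5 +/- sqrt(53))/2, i.e. s ~= 6.1401 or s ~= -1.1401.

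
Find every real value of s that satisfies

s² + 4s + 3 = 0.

s = -3 or s = -1

Factor: (s + 3)(s + 1) = 0.
So s = -3 or s = -1.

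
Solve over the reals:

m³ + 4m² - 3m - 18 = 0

Possible rational roots are divisors of -18. Testing m = 2 gives 0, so (m - 2) is a factor.
Divide: m³ + 4m² - 3m - 18 = (m - 2)(m² + 6m + 9).
The quadratic has the repeated root m = -3.

m = -3 or m = 2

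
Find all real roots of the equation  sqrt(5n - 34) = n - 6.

Square both sides: 5n - 34 = (n - 6)^2.
Expand and rearrange: n^2 - 17n + 70 = 0.
Solving gives n = 10 or n = 7.
Check each candidate in the original equation:
  n = 10: sqrt(16) = 4, while n - 6 = 4 — valid.
  n = 7: sqrt(1) = 1, while n - 6 = 1 — valid.

n = 7 or n = 10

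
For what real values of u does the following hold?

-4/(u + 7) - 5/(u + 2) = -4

Multiply both sides by (u + 7)(u + 2):
-4(u + 2) - 5(u + 7) = -4(u + 7)(u + 2).
Expand and collect terms: -4u² - 27u - 13 = 0.
By the quadratic formula, u = (27 ± √521) / -8, so u ≈ -6.2282 or u ≈ -0.5218.
Neither value makes a denominator zero (u ≠ -7, u ≠ -2), so both are valid.

u = -6.2282 or u = -0.5218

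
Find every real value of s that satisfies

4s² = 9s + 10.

s = -0.8155 or s = 3.0655

Rearrange to standard form: 4s² - 9s - 10 = 0.
Discriminant: (-9)² − 4·4·(-10) = 241.
Quadratic formula: s = (9 ± √241) / 8.
So s = 9/8 + √(241)/8 ≈ 3.0655 or s = 9/8 - √(241)/8 ≈ -0.8155.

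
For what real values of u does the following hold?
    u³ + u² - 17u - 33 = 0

Possible rational roots are divisors of -33. Testing u = -3 gives 0, so (u + 3) is a factor.
Divide: u³ + u² - 17u - 33 = (u + 3)(u² - 2u - 11).
Apply the quadratic formula to u² - 2u - 11 = 0: u = (2 ± √48)/2, i.e. u ≈ 4.4641 or u ≈ -2.4641.

u = -3 or u = -2.4641 or u = 4.4641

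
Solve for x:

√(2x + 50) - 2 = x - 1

Isolate the radical: √(2x + 50) = x + 1.
Square both sides: 2x + 50 = (x + 1)².
Expand and rearrange: x² - 49 = 0.
Solving gives x = 7 or x = -7.
Check each candidate in the original equation:
  x = 7: √(64) = 8, while x + 1 = 8 — valid.
  x = -7: √(36) = 6, while x + 1 = -6 — extraneous.

x = 7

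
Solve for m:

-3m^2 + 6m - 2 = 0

m = 0.4226 or m = 1.5774

Discriminant: (6)^2 - 4*(-3)*(-2) = 12.
Quadratic formula: m = (-6 +/- sqrt(12)) / (-6).
So m = 1 - sqrt(3)/3 ~= 0.4226 or m = sqrt(3)/3 + 1 ~= 1.5774.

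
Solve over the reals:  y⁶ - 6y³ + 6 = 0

Let u = y³. The equation becomes u² - 6u + 6 = 0.
By the quadratic formula, u = √(3) + 3 or u = 3 - √(3).
y³ = √(3) + 3 gives y = ∛(√(3) + 3) ≈ 1.6789.
y³ = 3 - √(3) gives y = ∛(3 - √(3)) ≈ 1.0823.

y = 1.0823 or y = 1.6789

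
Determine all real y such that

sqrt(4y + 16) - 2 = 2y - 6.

y = 5

Isolate the radical: sqrt(4y + 16) = 2y - 4.
Square both sides: 4y + 16 = (2y - 4)^2.
Expand and rearrange: 4y^2 - 20y = 0.
Solving gives y = 5 or y = 0.
Check each candidate in the original equation:
  y = 5: sqrt(36) = 6, while 2y - 4 = 6 — valid.
  y = 0: sqrt(16) = 4, while 2y - 4 = -4 — extraneous.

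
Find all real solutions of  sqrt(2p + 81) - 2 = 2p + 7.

p = 0

Isolate the radical: sqrt(2p + 81) = 2p + 9.
Square both sides: 2p + 81 = (2p + 9)^2.
Expand and rearrange: 4p^2 + 34p = 0.
Solving gives p = 0 or p = -8.5.
Check each candidate in the original equation:
  p = 0: sqrt(81) = 9, while 2p + 9 = 9 — valid.
  p = -8.5: sqrt(64) = 8, while 2p + 9 = -8 — extraneous.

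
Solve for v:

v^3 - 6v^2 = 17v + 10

Rearrange: v^3 - 6v^2 - 17v - 10 = 0.
Possible rational roots are divisors of -10. Testing v = -1 gives 0, so (v + 1) is a factor.
Divide: v^3 - 6v^2 - 17v - 10 = (v + 1)(v^2 - 7v - 10).
Apply the quadratic formula to v^2 - 7v - 10 = 0: v = (7 +/- sqrt(89))/2, i.e. v ~= 8.217 or v ~= -1.217.

v = -1.217 or v = -1 or v = 8.217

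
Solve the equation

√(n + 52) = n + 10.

n = -3

Square both sides: n + 52 = (n + 10)².
Expand and rearrange: n² + 19n + 48 = 0.
Solving gives n = -3 or n = -16.
Check each candidate in the original equation:
  n = -3: √(49) = 7, while n + 10 = 7 — valid.
  n = -16: √(36) = 6, while n + 10 = -6 — extraneous.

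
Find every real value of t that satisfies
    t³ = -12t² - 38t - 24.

t = -7.1623 or t = -4 or t = -0.8377

Rearrange: t³ + 12t² + 38t + 24 = 0.
Possible rational roots are divisors of 24. Testing t = -4 gives 0, so (t + 4) is a factor.
Divide: t³ + 12t² + 38t + 24 = (t + 4)(t² + 8t + 6).
Apply the quadratic formula to t² + 8t + 6 = 0: t = (-8 ± √40)/2, i.e. t ≈ -0.8377 or t ≈ -7.1623.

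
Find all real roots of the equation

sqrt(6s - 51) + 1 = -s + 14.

s = 10

Isolate the radical: sqrt(6s - 51) = -s + 13.
Square both sides: 6s - 51 = (-s + 13)^2.
Expand and rearrange: s^2 - 32s + 220 = 0.
Solving gives s = 22 or s = 10.
Check each candidate in the original equation:
  s = 22: sqrt(81) = 9, while -s + 13 = -9 — extraneous.
  s = 10: sqrt(9) = 3, while -s + 13 = 3 — valid.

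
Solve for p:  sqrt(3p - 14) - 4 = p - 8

Isolate the radical: sqrt(3p - 14) = p - 4.
Square both sides: 3p - 14 = (p - 4)^2.
Expand and rearrange: p^2 - 11p + 30 = 0.
Solving gives p = 6 or p = 5.
Check each candidate in the original equation:
  p = 6: sqrt(4) = 2, while p - 4 = 2 — valid.
  p = 5: sqrt(1) = 1, while p - 4 = 1 — valid.

p = 5 or p = 6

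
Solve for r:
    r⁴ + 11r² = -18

Let u = r². The equation becomes u² + 11u + 18 = 0.
Factor: (u + 2)(u + 9) = 0, so u = -2 or u = -9.
r² = -2 < 0 has no real solution.
r² = -9 < 0 has no real solution.

No real solutions.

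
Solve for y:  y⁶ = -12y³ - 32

y = -2 or y = -1.5874

Let u = y³. The equation becomes u² + 12u + 32 = 0.
Factor: (u + 8)(u + 4) = 0, so u = -8 or u = -4.
y³ = -8 gives y = -2.
y³ = -4 gives y = -∛(4) ≈ -1.5874.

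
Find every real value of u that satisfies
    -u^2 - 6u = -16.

u = -8 or u = 2

Bring every term to one side: -u^2 - 6u + 16 = 0.
Factor: -1(u - 2)(u + 8) = 0.
So u = 2 or u = -8.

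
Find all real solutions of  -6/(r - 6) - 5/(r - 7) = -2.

r = 6.5 or r = 12

Multiply both sides by (r - 6)(r - 7):
-6(r - 7) - 5(r - 6) = -2(r - 6)(r - 7).
Expand and collect terms: -2r^2 + 37r - 156 = 0.
Factor or apply the quadratic formula: r = 6.5 or r = 12.
Neither value makes a denominator zero (r != 6, r != 7), so both are valid.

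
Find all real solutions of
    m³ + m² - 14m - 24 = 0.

Possible rational roots are divisors of -24. Testing m = -3 gives 0, so (m + 3) is a factor.
Divide: m³ + m² - 14m - 24 = (m + 3)(m² - 2m - 8).
Factor the quadratic: m = 4 or m = -2.

m = -3 or m = -2 or m = 4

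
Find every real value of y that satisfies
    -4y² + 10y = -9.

Rearrange to standard form: -4y² + 10y + 9 = 0.
Discriminant: (10)² − 4·(-4)·9 = 244.
Quadratic formula: y = (-10 ± √244) / (-8).
So y = 5/4 - √(61)/4 ≈ -0.7026 or y = 5/4 + √(61)/4 ≈ 3.2026.

y = -0.7026 or y = 3.2026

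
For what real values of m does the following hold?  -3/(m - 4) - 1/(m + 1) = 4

m = -1.2913 or m = 3.2913

Multiply both sides by (m - 4)(m + 1):
-3(m + 1) - (m - 4) = 4(m - 4)(m + 1).
Expand and collect terms: 4m² - 8m - 17 = 0.
By the quadratic formula, m = (8 ± √336) / 8, so m ≈ 3.2913 or m ≈ -1.2913.
Neither value makes a denominator zero (m ≠ 4, m ≠ -1), so both are valid.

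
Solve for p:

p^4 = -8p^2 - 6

Let u = p^2. The equation becomes u^2 + 8u + 6 = 0.
By the quadratic formula, u = -4 + sqrt(10) or u = -4 - sqrt(10).
p^2 = -4 + sqrt(10) < 0 has no real solution.
p^2 = -4 - sqrt(10) < 0 has no real solution.

No real solutions.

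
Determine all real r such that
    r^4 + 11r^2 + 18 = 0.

No real solutions.

Let u = r^2. The equation becomes u^2 + 11u + 18 = 0.
Factor: (u + 9)(u + 2) = 0, so u = -9 or u = -2.
r^2 = -9 < 0 has no real solution.
r^2 = -2 < 0 has no real solution.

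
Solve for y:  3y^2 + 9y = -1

y = -2.8844 or y = -0.1156

Rearrange to standard form: 3y^2 + 9y + 1 = 0.
Discriminant: (9)^2 - 4*3*1 = 69.
Quadratic formula: y = (-9 +/- sqrt(69)) / 6.
So y = -3/2 + sqrt(69)/6 ~= -0.1156 or y = -3/2 - sqrt(69)/6 ~= -2.8844.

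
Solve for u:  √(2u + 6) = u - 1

u = 5

Square both sides: 2u + 6 = (u - 1)².
Expand and rearrange: u² - 4u - 5 = 0.
Solving gives u = 5 or u = -1.
Check each candidate in the original equation:
  u = 5: √(16) = 4, while u - 1 = 4 — valid.
  u = -1: √(4) = 2, while u - 1 = -2 — extraneous.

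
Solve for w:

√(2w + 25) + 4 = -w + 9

Isolate the radical: √(2w + 25) = -w + 5.
Square both sides: 2w + 25 = (-w + 5)².
Expand and rearrange: w² - 12w = 0.
Solving gives w = 12 or w = 0.
Check each candidate in the original equation:
  w = 12: √(49) = 7, while -w + 5 = -7 — extraneous.
  w = 0: √(25) = 5, while -w + 5 = 5 — valid.

w = 0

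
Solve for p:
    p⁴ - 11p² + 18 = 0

p = -3 or p = -1.4142 or p = 1.4142 or p = 3

Let u = p². The equation becomes u² - 11u + 18 = 0.
Factor: (u - 9)(u - 2) = 0, so u = 9 or u = 2.
p² = 9 gives p = ±3.
p² = 2 gives p = ±√(2) ≈ ±1.4142.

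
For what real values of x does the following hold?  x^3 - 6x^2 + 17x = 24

Rearrange: x^3 - 6x^2 + 17x - 24 = 0.
Possible rational roots are divisors of -24. Testing x = 3 gives 0, so (x - 3) is a factor.
Divide: x^3 - 6x^2 + 17x - 24 = (x - 3)(x^2 - 3x + 8).
The quadratic x^2 - 3x + 8 has discriminant -23 < 0, so no further real roots.

x = 3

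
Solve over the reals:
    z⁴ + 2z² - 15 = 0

z = -1.7321 or z = 1.7321

Let u = z². The equation becomes u² + 2u - 15 = 0.
Factor: (u - 3)(u + 5) = 0, so u = 3 or u = -5.
z² = 3 gives z = ±√(3) ≈ ±1.7321.
z² = -5 < 0 has no real solution.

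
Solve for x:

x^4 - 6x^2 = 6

x = -2.6216 or x = 2.6216

Let u = x^2. The equation becomes u^2 - 6u - 6 = 0.
By the quadratic formula, u = 3 + sqrt(15) or u = 3 - sqrt(15).
x^2 = 3 + sqrt(15) gives x = +/-sqrt(3 + sqrt(15)) ~= +/-2.6216.
x^2 = 3 - sqrt(15) < 0 has no real solution.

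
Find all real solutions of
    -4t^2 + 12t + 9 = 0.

Discriminant: (12)^2 - 4*(-4)*9 = 288.
Quadratic formula: t = (-12 +/- sqrt(288)) / (-8).
So t = 3/2 - 3*sqrt(2)/2 ~= -0.6213 or t = 3/2 + 3*sqrt(2)/2 ~= 3.6213.

t = -0.6213 or t = 3.6213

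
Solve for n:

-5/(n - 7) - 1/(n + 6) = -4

n = -5.7723 or n = 8.2723

Multiply both sides by (n - 7)(n + 6):
-5(n + 6) - (n - 7) = -4(n - 7)(n + 6).
Expand and collect terms: -4n² + 10n + 191 = 0.
By the quadratic formula, n = (-10 ± √3156) / -8, so n ≈ -5.7723 or n ≈ 8.2723.
Neither value makes a denominator zero (n ≠ 7, n ≠ -6), so both are valid.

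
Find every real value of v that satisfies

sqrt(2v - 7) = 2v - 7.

Square both sides: 2v - 7 = (2v - 7)^2.
Expand and rearrange: 4v^2 - 30v + 56 = 0.
Solving gives v = 4 or v = 3.5.
Check each candidate in the original equation:
  v = 4: sqrt(1) = 1, while 2v - 7 = 1 — valid.
  v = 3.5: sqrt(0) = 0, while 2v - 7 = 0 — valid.

v = 3.5 or v = 4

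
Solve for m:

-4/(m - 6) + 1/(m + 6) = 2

m = -5.3935 or m = 3.8935

Multiply both sides by (m - 6)(m + 6):
-4(m + 6) + (m - 6) = 2(m - 6)(m + 6).
Expand and collect terms: 2m² + 3m - 42 = 0.
By the quadratic formula, m = (-3 ± √345) / 4, so m ≈ 3.8935 or m ≈ -5.3935.
Neither value makes a denominator zero (m ≠ 6, m ≠ -6), so both are valid.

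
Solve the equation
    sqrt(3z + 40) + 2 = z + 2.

Isolate the radical: sqrt(3z + 40) = z.
Square both sides: 3z + 40 = (z)^2.
Expand and rearrange: z^2 - 3z - 40 = 0.
Solving gives z = 8 or z = -5.
Check each candidate in the original equation:
  z = 8: sqrt(64) = 8, while z = 8 — valid.
  z = -5: sqrt(25) = 5, while z = -5 — extraneous.

z = 8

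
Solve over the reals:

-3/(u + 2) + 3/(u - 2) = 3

Multiply both sides by (u + 2)(u - 2):
-3(u - 2) + 3(u + 2) = 3(u + 2)(u - 2).
Expand and collect terms: 3u² - 24 = 0.
By the quadratic formula, u = (0 ± √288) / 6, so u ≈ 2.8284 or u ≈ -2.8284.
Neither value makes a denominator zero (u ≠ -2, u ≠ 2), so both are valid.

u = -2.8284 or u = 2.8284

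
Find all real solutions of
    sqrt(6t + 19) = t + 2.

t = 5

Square both sides: 6t + 19 = (t + 2)^2.
Expand and rearrange: t^2 - 2t - 15 = 0.
Solving gives t = 5 or t = -3.
Check each candidate in the original equation:
  t = 5: sqrt(49) = 7, while t + 2 = 7 — valid.
  t = -3: sqrt(1) = 1, while t + 2 = -1 — extraneous.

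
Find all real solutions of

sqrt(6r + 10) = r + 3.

Square both sides: 6r + 10 = (r + 3)^2.
Expand and rearrange: r^2 - 1 = 0.
Solving gives r = 1 or r = -1.
Check each candidate in the original equation:
  r = 1: sqrt(16) = 4, while r + 3 = 4 — valid.
  r = -1: sqrt(4) = 2, while r + 3 = 2 — valid.

r = -1 or r = 1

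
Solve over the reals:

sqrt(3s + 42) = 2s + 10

Square both sides: 3s + 42 = (2s + 10)^2.
Expand and rearrange: 4s^2 + 37s + 58 = 0.
Solving gives s = -2 or s = -7.25.
Check each candidate in the original equation:
  s = -2: sqrt(36) = 6, while 2s + 10 = 6 — valid.
  s = -7.25: sqrt(20.25) = 4.5, while 2s + 10 = -4.5 — extraneous.

s = -2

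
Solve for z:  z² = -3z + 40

z = -8 or z = 5

Bring every term to one side: z² + 3z - 40 = 0.
Factor: (z + 8)(z - 5) = 0.
So z = -8 or z = 5.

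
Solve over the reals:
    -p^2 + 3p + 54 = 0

p = -6 or p = 9

Factor: -1(p - 9)(p + 6) = 0.
So p = 9 or p = -6.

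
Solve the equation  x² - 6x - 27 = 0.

x = -3 or x = 9

Factor: (x + 3)(x - 9) = 0.
So x = -3 or x = 9.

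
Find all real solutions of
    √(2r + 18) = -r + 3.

Square both sides: 2r + 18 = (-r + 3)².
Expand and rearrange: r² - 8r - 9 = 0.
Solving gives r = 9 or r = -1.
Check each candidate in the original equation:
  r = 9: √(36) = 6, while -r + 3 = -6 — extraneous.
  r = -1: √(16) = 4, while -r + 3 = 4 — valid.

r = -1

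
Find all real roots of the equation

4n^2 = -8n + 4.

Rearrange to standard form: 4n^2 + 8n - 4 = 0.
Discriminant: (8)^2 - 4*4*(-4) = 128.
Quadratic formula: n = (-8 +/- sqrt(128)) / 8.
So n = -1 + sqrt(2) ~= 0.4142 or n = -sqrt(2) - 1 ~= -2.4142.

n = -2.4142 or n = 0.4142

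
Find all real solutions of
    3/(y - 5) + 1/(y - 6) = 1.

Multiply both sides by (y - 5)(y - 6):
3(y - 6) + (y - 5) = (y - 5)(y - 6).
Expand and collect terms: y^2 - 15y + 53 = 0.
By the quadratic formula, y = (15 +/- sqrt(13)) / 2, so y ~= 9.3028 or y ~= 5.6972.
Neither value makes a denominator zero (y != 5, y != 6), so both are valid.

y = 5.6972 or y = 9.3028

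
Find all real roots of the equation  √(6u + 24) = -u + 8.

u = 2

Square both sides: 6u + 24 = (-u + 8)².
Expand and rearrange: u² - 22u + 40 = 0.
Solving gives u = 20 or u = 2.
Check each candidate in the original equation:
  u = 20: √(144) = 12, while -u + 8 = -12 — extraneous.
  u = 2: √(36) = 6, while -u + 8 = 6 — valid.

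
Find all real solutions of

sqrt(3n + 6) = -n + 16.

n = 10

Square both sides: 3n + 6 = (-n + 16)^2.
Expand and rearrange: n^2 - 35n + 250 = 0.
Solving gives n = 25 or n = 10.
Check each candidate in the original equation:
  n = 25: sqrt(81) = 9, while -n + 16 = -9 — extraneous.
  n = 10: sqrt(36) = 6, while -n + 16 = 6 — valid.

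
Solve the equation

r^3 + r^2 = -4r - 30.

Rearrange: r^3 + r^2 + 4r + 30 = 0.
Possible rational roots are divisors of 30. Testing r = -3 gives 0, so (r + 3) is a factor.
Divide: r^3 + r^2 + 4r + 30 = (r + 3)(r^2 - 2r + 10).
The quadratic r^2 - 2r + 10 has discriminant -36 < 0, so no further real roots.

r = -3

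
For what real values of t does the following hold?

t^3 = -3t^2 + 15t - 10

t = -5.8541 or t = 0.8541 or t = 2

Rearrange: t^3 + 3t^2 - 15t + 10 = 0.
Possible rational roots are divisors of 10. Testing t = 2 gives 0, so (t - 2) is a factor.
Divide: t^3 + 3t^2 - 15t + 10 = (t - 2)(t^2 + 5t - 5).
Apply the quadratic formula to t^2 + 5t - 5 = 0: t = (-5 +/- sqrt(45))/2, i.e. t ~= 0.8541 or t ~= -5.8541.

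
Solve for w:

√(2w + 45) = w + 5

w = 2

Square both sides: 2w + 45 = (w + 5)².
Expand and rearrange: w² + 8w - 20 = 0.
Solving gives w = 2 or w = -10.
Check each candidate in the original equation:
  w = 2: √(49) = 7, while w + 5 = 7 — valid.
  w = -10: √(25) = 5, while w + 5 = -5 — extraneous.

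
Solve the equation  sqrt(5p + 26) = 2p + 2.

p = 2

Square both sides: 5p + 26 = (2p + 2)^2.
Expand and rearrange: 4p^2 + 3p - 22 = 0.
Solving gives p = 2 or p = -2.75.
Check each candidate in the original equation:
  p = 2: sqrt(36) = 6, while 2p + 2 = 6 — valid.
  p = -2.75: sqrt(12.25) = 3.5, while 2p + 2 = -3.5 — extraneous.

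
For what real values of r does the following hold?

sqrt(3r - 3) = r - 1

Square both sides: 3r - 3 = (r - 1)^2.
Expand and rearrange: r^2 - 5r + 4 = 0.
Solving gives r = 4 or r = 1.
Check each candidate in the original equation:
  r = 4: sqrt(9) = 3, while r - 1 = 3 — valid.
  r = 1: sqrt(0) = 0, while r - 1 = 0 — valid.

r = 1 or r = 4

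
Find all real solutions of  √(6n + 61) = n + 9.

n = -2

Square both sides: 6n + 61 = (n + 9)².
Expand and rearrange: n² + 12n + 20 = 0.
Solving gives n = -2 or n = -10.
Check each candidate in the original equation:
  n = -2: √(49) = 7, while n + 9 = 7 — valid.
  n = -10: √(1) = 1, while n + 9 = -1 — extraneous.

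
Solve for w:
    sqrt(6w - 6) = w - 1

w = 1 or w = 7

Square both sides: 6w - 6 = (w - 1)^2.
Expand and rearrange: w^2 - 8w + 7 = 0.
Solving gives w = 7 or w = 1.
Check each candidate in the original equation:
  w = 7: sqrt(36) = 6, while w - 1 = 6 — valid.
  w = 1: sqrt(0) = 0, while w - 1 = 0 — valid.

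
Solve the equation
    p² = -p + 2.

p = -2 or p = 1

Bring every term to one side: p² + p - 2 = 0.
Factor: (p - 1)(p + 2) = 0.
So p = 1 or p = -2.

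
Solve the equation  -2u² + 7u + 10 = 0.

u = -1.0895 or u = 4.5895

Discriminant: (7)² − 4·(-2)·10 = 129.
Quadratic formula: u = (-7 ± √129) / (-4).
So u = 7/4 - √(129)/4 ≈ -1.0895 or u = 7/4 + √(129)/4 ≈ 4.5895.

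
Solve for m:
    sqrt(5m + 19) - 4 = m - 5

Isolate the radical: sqrt(5m + 19) = m - 1.
Square both sides: 5m + 19 = (m - 1)^2.
Expand and rearrange: m^2 - 7m - 18 = 0.
Solving gives m = 9 or m = -2.
Check each candidate in the original equation:
  m = 9: sqrt(64) = 8, while m - 1 = 8 — valid.
  m = -2: sqrt(9) = 3, while m - 1 = -3 — extraneous.

m = 9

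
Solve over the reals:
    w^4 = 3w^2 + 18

Let u = w^2. The equation becomes u^2 - 3u - 18 = 0.
Factor: (u + 3)(u - 6) = 0, so u = -3 or u = 6.
w^2 = -3 < 0 has no real solution.
w^2 = 6 gives w = +/-sqrt(6) ~= +/-2.4495.

w = -2.4495 or w = 2.4495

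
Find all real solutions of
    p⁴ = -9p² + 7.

Let u = p². The equation becomes u² + 9u - 7 = 0.
By the quadratic formula, u = -9/2 + √(109)/2 or u = -√(109)/2 - 9/2.
p² = -9/2 + √(109)/2 gives p = ±√(-9/2 + √(109)/2) ≈ ±0.8486.
p² = -√(109)/2 - 9/2 < 0 has no real solution.

p = -0.8486 or p = 0.8486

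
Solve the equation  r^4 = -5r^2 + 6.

Let u = r^2. The equation becomes u^2 + 5u - 6 = 0.
Factor: (u - 1)(u + 6) = 0, so u = 1 or u = -6.
r^2 = 1 gives r = +/-1.
r^2 = -6 < 0 has no real solution.

r = -1 or r = 1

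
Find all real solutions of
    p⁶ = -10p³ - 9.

p = -2.0801 or p = -1

Let u = p³. The equation becomes u² + 10u + 9 = 0.
Factor: (u + 1)(u + 9) = 0, so u = -1 or u = -9.
p³ = -1 gives p = -1.
p³ = -9 gives p = -∛(9) ≈ -2.0801.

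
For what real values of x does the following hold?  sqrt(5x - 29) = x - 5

x = 6 or x = 9

Square both sides: 5x - 29 = (x - 5)^2.
Expand and rearrange: x^2 - 15x + 54 = 0.
Solving gives x = 9 or x = 6.
Check each candidate in the original equation:
  x = 9: sqrt(16) = 4, while x - 5 = 4 — valid.
  x = 6: sqrt(1) = 1, while x - 5 = 1 — valid.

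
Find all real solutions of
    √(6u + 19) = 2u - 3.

Square both sides: 6u + 19 = (2u - 3)².
Expand and rearrange: 4u² - 18u - 10 = 0.
Solving gives u = 5 or u = -0.5.
Check each candidate in the original equation:
  u = 5: √(49) = 7, while 2u - 3 = 7 — valid.
  u = -0.5: √(16) = 4, while 2u - 3 = -4 — extraneous.

u = 5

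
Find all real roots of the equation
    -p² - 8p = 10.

p = -6.4495 or p = -1.5505

Rearrange to standard form: -p² - 8p - 10 = 0.
Discriminant: (-8)² − 4·(-1)·(-10) = 24.
Quadratic formula: p = (8 ± √24) / (-2).
So p = -4 - √(6) ≈ -6.4495 or p = -4 + √(6) ≈ -1.5505.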